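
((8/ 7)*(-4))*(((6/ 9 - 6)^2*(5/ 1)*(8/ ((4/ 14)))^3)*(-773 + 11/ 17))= 1686555852800/ 153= 11023240867.97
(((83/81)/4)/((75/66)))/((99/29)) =2407/36450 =0.07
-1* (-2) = 2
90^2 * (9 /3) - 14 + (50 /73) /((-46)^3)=86282426479 /3552764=24286.00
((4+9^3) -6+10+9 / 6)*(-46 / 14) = -4853 / 2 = -2426.50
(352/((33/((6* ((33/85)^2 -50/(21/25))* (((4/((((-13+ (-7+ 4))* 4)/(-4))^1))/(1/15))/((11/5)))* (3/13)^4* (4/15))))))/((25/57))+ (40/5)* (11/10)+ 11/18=-2513059928293/1430027849250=-1.76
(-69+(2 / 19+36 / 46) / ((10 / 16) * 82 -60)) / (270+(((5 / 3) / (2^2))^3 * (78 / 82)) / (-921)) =-0.26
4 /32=1 /8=0.12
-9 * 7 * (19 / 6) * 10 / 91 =-285 / 13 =-21.92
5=5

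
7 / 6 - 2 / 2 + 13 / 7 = 85 / 42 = 2.02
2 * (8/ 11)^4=8192/ 14641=0.56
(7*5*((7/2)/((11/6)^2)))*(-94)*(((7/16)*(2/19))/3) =-241815/4598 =-52.59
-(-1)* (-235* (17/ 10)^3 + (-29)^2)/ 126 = -2.49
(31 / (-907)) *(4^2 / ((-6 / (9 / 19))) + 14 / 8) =-1147 / 68932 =-0.02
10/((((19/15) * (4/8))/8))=2400/19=126.32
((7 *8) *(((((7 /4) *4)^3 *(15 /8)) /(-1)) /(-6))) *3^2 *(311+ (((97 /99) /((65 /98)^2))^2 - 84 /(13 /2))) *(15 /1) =127295255045621719 /518382150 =245562573.95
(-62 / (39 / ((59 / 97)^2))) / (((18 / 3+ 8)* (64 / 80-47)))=0.00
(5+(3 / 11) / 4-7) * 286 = -1105 / 2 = -552.50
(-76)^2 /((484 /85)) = 122740 /121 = 1014.38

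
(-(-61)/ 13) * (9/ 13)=549/ 169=3.25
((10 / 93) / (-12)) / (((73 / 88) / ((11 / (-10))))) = 0.01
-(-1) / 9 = 1 / 9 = 0.11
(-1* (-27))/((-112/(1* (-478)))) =6453/56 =115.23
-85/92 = -0.92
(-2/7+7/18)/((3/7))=13/54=0.24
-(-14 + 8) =6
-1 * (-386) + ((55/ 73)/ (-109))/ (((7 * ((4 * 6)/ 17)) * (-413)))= 213106157303/ 552088488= 386.00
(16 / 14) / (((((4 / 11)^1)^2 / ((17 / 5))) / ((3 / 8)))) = 6171 / 560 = 11.02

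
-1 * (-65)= 65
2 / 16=0.12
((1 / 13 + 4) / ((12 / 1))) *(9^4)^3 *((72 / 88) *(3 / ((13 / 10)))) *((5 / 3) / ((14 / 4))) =1122657407511975 / 13013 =86271990126.18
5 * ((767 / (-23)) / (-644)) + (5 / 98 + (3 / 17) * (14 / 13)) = 11456563 / 22914164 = 0.50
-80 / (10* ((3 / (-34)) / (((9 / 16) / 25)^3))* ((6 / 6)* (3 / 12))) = 4131 / 1000000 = 0.00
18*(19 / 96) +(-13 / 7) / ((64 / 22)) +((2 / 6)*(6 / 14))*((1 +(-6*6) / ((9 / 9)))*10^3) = -1119345 / 224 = -4997.08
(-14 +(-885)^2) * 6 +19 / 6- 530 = 28192435 / 6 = 4698739.17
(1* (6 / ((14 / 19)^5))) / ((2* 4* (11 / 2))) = 7428297 / 11832128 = 0.63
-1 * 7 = -7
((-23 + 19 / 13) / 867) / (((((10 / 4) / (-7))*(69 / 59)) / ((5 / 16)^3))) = 361375 / 199090944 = 0.00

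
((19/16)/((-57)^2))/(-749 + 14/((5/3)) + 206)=-0.00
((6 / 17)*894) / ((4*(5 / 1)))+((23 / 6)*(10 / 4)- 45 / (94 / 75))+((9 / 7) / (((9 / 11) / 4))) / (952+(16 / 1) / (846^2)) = -13690302603851 / 1299155351340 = -10.54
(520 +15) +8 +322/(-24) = 6355/12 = 529.58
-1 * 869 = -869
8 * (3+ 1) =32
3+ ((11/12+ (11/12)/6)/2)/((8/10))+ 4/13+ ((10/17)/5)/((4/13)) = 554813/127296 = 4.36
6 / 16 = 3 / 8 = 0.38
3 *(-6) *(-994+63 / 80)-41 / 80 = 286037 / 16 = 17877.31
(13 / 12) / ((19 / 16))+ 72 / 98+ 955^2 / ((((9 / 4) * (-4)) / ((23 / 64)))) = -19528308125 / 536256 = -36416.02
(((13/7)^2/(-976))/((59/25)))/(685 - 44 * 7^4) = 4225/296153993744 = 0.00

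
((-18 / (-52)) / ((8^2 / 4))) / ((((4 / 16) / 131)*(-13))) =-1179 / 1352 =-0.87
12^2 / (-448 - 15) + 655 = 303121 / 463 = 654.69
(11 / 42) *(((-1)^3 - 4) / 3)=-55 / 126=-0.44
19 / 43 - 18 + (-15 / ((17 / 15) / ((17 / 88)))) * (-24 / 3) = 1370 / 473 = 2.90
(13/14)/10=13/140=0.09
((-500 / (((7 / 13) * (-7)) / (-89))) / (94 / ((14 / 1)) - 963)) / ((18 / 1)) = 144625 / 210861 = 0.69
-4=-4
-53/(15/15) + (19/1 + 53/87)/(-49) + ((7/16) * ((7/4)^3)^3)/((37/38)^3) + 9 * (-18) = -16126218650213731/113211468152832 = -142.44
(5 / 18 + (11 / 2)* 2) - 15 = -67 / 18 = -3.72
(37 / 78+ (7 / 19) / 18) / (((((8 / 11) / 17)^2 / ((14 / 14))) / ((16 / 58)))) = 9616475 / 128934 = 74.58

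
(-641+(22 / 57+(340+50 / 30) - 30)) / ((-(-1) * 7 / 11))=-68750 / 133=-516.92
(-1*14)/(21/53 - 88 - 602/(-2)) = -371/5655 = -0.07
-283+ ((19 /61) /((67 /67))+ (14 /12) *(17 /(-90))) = -282.91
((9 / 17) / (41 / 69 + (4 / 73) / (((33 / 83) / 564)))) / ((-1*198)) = -5037 / 147547318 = -0.00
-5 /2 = -2.50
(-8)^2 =64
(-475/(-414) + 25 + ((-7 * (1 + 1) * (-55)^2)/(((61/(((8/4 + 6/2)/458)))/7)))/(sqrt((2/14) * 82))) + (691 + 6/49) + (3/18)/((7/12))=14556331/20286- 741125 * sqrt(574)/1145458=702.05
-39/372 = -13/124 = -0.10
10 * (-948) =-9480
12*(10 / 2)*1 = 60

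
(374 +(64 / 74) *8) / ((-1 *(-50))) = 7047 / 925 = 7.62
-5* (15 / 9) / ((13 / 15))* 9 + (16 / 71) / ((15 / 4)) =-1197293 / 13845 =-86.48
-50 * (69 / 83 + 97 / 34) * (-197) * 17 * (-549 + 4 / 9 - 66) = -283216099475 / 747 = -379138018.04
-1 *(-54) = 54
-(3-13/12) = -23/12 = -1.92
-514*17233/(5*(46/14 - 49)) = 31002167/800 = 38752.71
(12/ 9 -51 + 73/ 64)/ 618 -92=-10925669/ 118656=-92.08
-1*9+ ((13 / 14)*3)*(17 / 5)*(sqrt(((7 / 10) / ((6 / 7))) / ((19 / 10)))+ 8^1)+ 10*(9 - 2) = 221*sqrt(114) / 380+ 4787 / 35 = 142.98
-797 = -797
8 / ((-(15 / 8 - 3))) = 64 / 9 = 7.11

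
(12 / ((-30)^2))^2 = 0.00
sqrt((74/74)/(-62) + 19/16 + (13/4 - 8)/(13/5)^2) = sqrt(1217959)/1612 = 0.68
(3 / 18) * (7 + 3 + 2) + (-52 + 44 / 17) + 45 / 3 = -551 / 17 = -32.41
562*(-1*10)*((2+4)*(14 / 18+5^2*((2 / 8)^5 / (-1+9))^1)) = -80884445 / 3072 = -26329.57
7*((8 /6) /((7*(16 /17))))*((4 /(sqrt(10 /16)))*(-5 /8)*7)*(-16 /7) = 68*sqrt(10) /3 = 71.68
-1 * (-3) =3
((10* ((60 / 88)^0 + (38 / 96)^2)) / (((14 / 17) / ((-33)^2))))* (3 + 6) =246685725 / 1792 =137659.44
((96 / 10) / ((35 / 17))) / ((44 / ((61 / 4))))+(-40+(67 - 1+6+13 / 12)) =801557 / 23100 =34.70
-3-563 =-566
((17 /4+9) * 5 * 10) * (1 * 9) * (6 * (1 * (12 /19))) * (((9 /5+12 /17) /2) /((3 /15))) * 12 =548645400 /323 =1698592.57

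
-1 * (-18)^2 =-324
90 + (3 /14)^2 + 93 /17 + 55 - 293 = -142.48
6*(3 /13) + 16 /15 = 478 /195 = 2.45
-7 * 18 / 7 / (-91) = 0.20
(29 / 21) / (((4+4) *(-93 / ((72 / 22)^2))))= -522 / 26257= -0.02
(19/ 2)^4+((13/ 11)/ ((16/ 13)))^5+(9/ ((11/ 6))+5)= 1377302271010249/ 168874213376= 8155.79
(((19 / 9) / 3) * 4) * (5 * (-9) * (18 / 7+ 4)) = -17480 / 21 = -832.38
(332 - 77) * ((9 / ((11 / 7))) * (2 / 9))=3570 / 11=324.55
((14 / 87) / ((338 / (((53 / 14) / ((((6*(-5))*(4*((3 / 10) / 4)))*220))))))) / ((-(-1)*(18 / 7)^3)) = -18179 / 339561668160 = -0.00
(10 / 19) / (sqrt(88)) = 5*sqrt(22) / 418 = 0.06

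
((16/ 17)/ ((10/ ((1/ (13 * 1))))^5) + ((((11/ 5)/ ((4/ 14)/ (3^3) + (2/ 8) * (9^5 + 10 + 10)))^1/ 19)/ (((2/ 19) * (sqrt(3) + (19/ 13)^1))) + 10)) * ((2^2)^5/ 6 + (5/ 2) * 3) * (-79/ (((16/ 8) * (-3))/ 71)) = 18006051063 * sqrt(3)/ 1253808580 + 16476391577841590302413251/ 9892519918246225000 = 1665565.27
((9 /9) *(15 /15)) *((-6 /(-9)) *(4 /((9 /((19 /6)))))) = 76 /81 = 0.94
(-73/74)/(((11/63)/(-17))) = 78183/814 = 96.05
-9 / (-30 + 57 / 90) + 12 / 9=4334 / 2643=1.64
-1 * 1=-1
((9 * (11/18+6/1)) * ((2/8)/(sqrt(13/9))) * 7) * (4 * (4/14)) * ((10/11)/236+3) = 297.42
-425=-425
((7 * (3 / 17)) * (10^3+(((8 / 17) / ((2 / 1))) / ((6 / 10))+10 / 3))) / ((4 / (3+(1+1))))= 895825 / 578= 1549.87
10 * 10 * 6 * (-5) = -3000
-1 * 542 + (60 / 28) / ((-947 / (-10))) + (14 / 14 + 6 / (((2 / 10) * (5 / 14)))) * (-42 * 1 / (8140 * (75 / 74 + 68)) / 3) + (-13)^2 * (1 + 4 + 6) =490454925260 / 372397333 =1317.02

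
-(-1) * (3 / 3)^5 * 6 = 6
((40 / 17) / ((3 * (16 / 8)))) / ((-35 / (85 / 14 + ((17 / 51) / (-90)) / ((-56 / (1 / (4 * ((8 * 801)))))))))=-2353017601 / 34589358720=-0.07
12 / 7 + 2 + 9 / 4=167 / 28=5.96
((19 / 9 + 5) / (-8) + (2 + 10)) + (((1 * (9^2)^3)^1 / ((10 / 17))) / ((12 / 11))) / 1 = 298142401 / 360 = 828173.34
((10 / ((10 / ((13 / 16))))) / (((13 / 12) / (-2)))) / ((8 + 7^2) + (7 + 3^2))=-0.02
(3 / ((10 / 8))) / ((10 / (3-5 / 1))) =-12 / 25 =-0.48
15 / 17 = 0.88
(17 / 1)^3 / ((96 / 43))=211259 / 96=2200.61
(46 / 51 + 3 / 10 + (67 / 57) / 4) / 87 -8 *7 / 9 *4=-24.87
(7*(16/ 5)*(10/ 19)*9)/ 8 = 252/ 19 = 13.26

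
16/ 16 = 1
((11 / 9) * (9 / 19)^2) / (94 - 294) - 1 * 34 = -2454899 / 72200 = -34.00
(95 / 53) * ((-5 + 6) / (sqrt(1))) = 1.79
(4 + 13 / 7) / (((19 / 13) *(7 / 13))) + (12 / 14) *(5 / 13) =94067 / 12103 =7.77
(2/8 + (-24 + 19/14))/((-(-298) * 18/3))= -209/16688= -0.01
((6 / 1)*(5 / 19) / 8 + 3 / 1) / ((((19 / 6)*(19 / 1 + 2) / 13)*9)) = 351 / 5054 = 0.07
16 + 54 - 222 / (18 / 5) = 25 / 3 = 8.33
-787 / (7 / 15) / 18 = -3935 / 42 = -93.69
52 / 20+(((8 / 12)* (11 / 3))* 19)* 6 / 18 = 2441 / 135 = 18.08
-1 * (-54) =54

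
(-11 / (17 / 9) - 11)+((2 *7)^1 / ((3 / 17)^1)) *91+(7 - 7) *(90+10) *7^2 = 7202.51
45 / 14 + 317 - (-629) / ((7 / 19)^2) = 485519 / 98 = 4954.28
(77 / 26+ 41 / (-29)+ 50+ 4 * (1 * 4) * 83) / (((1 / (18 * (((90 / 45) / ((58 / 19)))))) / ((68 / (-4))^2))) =51404606001 / 10933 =4701784.14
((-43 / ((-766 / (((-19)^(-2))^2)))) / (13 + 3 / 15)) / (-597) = -215 / 3933339560172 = -0.00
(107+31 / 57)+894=57088 / 57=1001.54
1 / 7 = 0.14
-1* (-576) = 576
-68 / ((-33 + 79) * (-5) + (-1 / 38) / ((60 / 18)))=25840 / 87403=0.30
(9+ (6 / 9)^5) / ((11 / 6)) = 4438 / 891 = 4.98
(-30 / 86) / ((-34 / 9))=0.09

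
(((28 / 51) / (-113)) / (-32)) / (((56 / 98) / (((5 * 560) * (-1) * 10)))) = -42875 / 5763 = -7.44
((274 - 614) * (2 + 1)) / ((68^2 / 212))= -795 / 17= -46.76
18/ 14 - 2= -5/ 7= -0.71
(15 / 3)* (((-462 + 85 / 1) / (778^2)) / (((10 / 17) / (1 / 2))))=-6409 / 2421136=-0.00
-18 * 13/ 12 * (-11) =214.50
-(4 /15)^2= -16 /225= -0.07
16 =16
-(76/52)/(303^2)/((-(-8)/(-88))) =209/1193517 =0.00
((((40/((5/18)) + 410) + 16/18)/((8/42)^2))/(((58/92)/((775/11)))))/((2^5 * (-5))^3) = -7930699/19005440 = -0.42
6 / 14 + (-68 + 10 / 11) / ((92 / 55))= -12777 / 322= -39.68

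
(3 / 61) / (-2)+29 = 3535 / 122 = 28.98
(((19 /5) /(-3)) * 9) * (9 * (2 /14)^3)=-513 /1715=-0.30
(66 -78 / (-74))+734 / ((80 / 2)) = 63199 / 740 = 85.40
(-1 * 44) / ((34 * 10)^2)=-11 / 28900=-0.00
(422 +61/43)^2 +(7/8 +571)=2660417967/14792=179855.19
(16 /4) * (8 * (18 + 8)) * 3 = 2496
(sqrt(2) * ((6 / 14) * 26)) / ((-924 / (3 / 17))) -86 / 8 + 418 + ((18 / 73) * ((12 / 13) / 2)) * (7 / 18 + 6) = 1548681 / 3796 -39 * sqrt(2) / 18326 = 407.97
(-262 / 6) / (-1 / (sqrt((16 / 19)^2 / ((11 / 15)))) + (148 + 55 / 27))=-6113445120 / 21004604327 - 3225744 * sqrt(165) / 21004604327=-0.29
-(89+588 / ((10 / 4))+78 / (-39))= -322.20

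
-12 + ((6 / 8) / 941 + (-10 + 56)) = 127979 / 3764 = 34.00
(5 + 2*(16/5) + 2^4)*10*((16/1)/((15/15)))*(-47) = -206048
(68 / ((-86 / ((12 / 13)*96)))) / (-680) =288 / 2795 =0.10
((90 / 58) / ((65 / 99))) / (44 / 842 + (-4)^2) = 375111 / 2547766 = 0.15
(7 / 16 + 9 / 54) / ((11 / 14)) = 203 / 264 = 0.77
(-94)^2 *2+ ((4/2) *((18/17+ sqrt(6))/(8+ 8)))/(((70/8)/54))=27 *sqrt(6)/35+ 10515326/595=17674.71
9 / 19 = 0.47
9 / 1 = 9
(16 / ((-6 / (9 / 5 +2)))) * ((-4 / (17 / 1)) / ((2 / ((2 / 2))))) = 304 / 255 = 1.19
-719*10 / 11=-7190 / 11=-653.64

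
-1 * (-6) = 6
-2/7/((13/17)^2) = -578/1183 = -0.49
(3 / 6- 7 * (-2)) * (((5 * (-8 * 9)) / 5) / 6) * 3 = -522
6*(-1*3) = -18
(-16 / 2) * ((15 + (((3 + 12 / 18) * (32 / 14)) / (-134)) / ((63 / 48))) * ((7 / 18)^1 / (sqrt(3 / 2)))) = -1767188 * sqrt(6) / 113967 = -37.98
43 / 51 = 0.84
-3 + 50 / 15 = 1 / 3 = 0.33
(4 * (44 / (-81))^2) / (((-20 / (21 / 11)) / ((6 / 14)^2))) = -176 / 8505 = -0.02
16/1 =16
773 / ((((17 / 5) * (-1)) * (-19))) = 3865 / 323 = 11.97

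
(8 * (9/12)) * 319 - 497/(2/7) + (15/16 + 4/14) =19681/112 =175.72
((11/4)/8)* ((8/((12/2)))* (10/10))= 11/24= 0.46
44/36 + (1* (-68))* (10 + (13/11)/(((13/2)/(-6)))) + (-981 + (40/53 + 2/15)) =-41574812/26235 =-1584.71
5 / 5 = 1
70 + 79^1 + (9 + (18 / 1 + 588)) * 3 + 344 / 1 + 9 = 2347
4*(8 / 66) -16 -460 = -15692 / 33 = -475.52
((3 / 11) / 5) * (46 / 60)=23 / 550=0.04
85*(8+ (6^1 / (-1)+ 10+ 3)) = 1275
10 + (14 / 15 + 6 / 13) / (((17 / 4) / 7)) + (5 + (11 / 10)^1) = 18.40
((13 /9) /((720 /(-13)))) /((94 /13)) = -2197 /609120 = -0.00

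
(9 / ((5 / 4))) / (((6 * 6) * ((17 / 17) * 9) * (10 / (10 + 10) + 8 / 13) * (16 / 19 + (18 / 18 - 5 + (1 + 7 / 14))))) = -988 / 82215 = -0.01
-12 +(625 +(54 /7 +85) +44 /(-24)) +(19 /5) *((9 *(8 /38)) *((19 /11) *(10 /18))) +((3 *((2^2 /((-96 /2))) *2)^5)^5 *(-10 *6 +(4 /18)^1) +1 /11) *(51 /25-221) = 350101315906368071202023 /506743559792728473600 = 690.88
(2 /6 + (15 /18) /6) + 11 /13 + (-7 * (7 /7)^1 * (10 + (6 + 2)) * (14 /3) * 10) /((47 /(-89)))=11135.79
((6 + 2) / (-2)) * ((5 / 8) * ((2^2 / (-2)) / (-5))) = -1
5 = 5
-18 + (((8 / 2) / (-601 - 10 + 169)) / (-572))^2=-18.00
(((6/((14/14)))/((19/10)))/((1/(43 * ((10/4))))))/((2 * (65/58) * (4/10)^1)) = 93525/247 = 378.64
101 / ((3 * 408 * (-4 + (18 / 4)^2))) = 101 / 19890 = 0.01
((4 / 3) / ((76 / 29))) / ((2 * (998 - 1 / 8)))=0.00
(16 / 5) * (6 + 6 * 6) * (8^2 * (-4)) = -172032 / 5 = -34406.40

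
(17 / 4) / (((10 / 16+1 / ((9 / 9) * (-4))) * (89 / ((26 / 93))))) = 884 / 24831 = 0.04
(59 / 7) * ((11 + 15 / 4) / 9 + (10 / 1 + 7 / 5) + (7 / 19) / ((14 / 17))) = 388751 / 3420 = 113.67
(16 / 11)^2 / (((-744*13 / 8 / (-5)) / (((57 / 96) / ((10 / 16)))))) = 1216 / 146289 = 0.01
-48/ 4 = -12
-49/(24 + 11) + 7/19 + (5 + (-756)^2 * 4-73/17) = 3692122034/1615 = 2286143.67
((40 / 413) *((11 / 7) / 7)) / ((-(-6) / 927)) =67980 / 20237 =3.36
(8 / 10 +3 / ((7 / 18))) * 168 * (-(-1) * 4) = 28608 / 5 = 5721.60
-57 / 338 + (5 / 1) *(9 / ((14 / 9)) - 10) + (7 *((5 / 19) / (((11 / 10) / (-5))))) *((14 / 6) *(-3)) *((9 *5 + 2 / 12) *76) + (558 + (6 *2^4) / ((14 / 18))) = 7880301599 / 39039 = 201857.16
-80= -80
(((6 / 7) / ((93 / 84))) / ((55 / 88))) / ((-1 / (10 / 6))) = -64 / 31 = -2.06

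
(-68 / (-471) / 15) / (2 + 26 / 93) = 527 / 124815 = 0.00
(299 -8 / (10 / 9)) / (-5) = -58.36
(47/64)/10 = 47/640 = 0.07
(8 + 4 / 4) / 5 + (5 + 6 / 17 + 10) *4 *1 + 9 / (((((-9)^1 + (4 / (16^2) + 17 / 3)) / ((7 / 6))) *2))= 476703 / 7735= 61.63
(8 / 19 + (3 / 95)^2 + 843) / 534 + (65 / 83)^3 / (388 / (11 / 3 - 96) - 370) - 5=-488695905667249609 / 142816641269028150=-3.42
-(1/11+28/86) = -197/473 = -0.42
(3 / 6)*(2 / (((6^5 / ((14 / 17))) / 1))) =7 / 66096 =0.00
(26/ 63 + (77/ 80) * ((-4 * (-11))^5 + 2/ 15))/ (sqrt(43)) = 2000021513377 * sqrt(43)/ 541800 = 24206382.65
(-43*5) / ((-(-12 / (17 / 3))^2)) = 62135 / 1296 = 47.94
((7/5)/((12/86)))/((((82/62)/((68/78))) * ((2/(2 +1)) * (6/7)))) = 1110389/95940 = 11.57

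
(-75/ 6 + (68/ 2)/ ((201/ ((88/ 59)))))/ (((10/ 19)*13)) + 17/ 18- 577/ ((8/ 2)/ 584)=-779248006697/ 9250020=-84242.85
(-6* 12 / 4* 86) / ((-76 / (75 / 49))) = 29025 / 931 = 31.18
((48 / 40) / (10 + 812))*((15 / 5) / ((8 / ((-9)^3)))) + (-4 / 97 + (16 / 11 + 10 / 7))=99983777 / 40930120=2.44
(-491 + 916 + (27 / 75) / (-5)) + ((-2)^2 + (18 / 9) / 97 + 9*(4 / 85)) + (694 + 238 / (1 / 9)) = 673074834 / 206125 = 3265.37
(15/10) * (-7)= -10.50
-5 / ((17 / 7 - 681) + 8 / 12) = 105 / 14236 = 0.01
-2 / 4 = -1 / 2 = -0.50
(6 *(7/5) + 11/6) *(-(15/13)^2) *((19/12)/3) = -29165/4056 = -7.19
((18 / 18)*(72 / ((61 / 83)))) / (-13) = -7.54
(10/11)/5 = 2/11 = 0.18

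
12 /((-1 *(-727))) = 12 /727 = 0.02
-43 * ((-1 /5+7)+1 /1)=-335.40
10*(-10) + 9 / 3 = -97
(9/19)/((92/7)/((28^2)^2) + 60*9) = 9680832/11036148917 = 0.00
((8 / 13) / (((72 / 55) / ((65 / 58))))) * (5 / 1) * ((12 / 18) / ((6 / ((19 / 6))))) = 26125 / 28188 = 0.93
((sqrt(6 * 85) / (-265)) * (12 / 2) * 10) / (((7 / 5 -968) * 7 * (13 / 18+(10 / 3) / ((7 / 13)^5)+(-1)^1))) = 19208 * sqrt(510) / 42110032283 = 0.00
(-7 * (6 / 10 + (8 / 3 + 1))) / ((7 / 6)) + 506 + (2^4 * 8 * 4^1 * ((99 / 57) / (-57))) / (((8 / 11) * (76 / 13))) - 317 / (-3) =59919949 / 102885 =582.40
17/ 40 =0.42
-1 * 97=-97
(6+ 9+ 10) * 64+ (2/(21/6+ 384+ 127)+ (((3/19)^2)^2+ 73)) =224350421590/134100309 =1673.00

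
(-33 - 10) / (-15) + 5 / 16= 763 / 240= 3.18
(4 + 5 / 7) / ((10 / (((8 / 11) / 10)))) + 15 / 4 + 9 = 8949 / 700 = 12.78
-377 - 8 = -385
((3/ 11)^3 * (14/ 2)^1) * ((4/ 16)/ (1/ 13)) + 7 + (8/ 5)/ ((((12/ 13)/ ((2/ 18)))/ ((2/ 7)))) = 37816973/ 5031180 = 7.52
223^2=49729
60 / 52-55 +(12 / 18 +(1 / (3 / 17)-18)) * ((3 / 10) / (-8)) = -11109 / 208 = -53.41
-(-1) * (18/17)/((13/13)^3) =18/17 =1.06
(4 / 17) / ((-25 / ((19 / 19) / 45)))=-4 / 19125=-0.00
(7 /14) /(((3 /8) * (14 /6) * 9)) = 4 /63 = 0.06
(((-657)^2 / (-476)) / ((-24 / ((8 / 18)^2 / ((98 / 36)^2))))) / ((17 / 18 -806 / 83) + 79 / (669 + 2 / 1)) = -288477933084 / 2477201158859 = -0.12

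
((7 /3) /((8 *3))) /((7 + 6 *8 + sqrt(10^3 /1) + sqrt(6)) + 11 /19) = 133 /(72 *(19 *sqrt(6) + 190 *sqrt(10) + 1056)) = 0.00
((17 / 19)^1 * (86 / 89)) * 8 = 11696 / 1691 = 6.92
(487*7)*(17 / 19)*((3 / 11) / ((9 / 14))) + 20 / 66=811532 / 627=1294.31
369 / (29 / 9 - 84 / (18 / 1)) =-255.46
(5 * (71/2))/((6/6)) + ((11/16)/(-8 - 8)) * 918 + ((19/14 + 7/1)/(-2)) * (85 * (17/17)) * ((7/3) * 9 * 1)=-937049/128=-7320.70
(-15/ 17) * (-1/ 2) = 15/ 34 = 0.44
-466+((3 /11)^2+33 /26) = -1461809 /3146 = -464.66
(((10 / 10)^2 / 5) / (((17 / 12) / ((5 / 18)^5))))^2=390625 / 7165729364544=0.00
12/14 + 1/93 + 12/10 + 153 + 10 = 537296/3255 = 165.07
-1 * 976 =-976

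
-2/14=-1/7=-0.14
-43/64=-0.67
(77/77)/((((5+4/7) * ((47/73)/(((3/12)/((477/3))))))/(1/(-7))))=-73/1165788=-0.00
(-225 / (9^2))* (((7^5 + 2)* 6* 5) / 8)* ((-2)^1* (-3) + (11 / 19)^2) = -1601757625 / 1444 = -1109250.43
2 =2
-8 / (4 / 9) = -18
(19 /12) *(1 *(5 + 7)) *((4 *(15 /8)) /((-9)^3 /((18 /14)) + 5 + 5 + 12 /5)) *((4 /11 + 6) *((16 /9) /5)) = -53200 /91509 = -0.58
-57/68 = -0.84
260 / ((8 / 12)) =390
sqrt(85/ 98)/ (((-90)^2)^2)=sqrt(170)/ 918540000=0.00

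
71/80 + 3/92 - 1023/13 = -77.77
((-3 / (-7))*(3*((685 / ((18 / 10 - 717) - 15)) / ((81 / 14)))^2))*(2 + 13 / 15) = 0.10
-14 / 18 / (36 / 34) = -119 / 162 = -0.73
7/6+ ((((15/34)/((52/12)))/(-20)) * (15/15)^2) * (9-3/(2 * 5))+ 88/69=2925053/1219920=2.40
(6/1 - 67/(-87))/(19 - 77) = -589/5046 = -0.12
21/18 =7/6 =1.17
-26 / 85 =-0.31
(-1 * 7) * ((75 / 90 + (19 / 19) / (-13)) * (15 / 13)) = -2065 / 338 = -6.11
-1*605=-605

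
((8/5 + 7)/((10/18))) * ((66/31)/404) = 12771/156550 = 0.08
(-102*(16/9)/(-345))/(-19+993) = 272/504045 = 0.00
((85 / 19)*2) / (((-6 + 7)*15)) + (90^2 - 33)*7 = 3218767 / 57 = 56469.60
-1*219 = -219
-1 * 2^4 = -16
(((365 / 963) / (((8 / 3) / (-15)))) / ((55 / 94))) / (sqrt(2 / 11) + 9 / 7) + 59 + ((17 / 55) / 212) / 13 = 840595* sqrt(22) / 3733444 + 1061963037 / 19026205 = 56.87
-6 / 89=-0.07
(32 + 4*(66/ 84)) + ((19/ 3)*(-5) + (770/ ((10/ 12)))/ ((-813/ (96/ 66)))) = 1.82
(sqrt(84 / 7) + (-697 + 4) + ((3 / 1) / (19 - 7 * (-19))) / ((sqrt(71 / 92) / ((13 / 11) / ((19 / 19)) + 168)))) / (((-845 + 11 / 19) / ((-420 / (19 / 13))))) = -45045 / 191 + 130 * sqrt(3) / 191 + 362895 * sqrt(1633) / 11336996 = -233.37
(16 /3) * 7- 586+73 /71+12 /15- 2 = -548.84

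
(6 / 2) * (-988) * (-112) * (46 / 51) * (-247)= -1257273472 / 17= -73957263.06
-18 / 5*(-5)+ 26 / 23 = 19.13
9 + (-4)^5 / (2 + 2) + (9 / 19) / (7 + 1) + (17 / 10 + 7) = -181063 / 760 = -238.24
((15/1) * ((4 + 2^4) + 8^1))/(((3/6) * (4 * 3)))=70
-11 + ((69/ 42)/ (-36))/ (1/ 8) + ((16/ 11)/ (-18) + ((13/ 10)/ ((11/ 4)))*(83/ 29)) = -338062/ 33495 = -10.09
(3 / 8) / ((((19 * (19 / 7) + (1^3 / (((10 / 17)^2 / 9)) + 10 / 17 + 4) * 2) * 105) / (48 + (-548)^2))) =490960 / 51613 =9.51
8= 8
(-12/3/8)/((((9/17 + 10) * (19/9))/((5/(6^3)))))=-85/163248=-0.00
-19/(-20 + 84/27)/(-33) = -3/88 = -0.03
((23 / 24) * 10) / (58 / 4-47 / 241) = 0.67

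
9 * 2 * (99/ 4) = 891/ 2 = 445.50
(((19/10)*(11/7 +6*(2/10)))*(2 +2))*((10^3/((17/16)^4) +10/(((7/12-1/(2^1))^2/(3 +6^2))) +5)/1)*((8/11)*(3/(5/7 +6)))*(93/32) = 489154882624821/431803570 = 1132818.06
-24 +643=619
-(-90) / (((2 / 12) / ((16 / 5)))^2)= 165888 / 5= 33177.60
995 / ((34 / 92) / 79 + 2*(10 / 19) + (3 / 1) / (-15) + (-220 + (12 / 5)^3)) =-8587596250 / 1772054287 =-4.85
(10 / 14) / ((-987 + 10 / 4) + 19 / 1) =-10 / 13517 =-0.00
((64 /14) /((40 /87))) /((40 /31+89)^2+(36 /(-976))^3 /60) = 0.00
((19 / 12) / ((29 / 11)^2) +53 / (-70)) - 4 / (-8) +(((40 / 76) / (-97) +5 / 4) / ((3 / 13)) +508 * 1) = 83547966574 / 162746115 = 513.36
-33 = -33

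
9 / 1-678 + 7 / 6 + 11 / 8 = -15995 / 24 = -666.46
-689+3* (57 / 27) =-2048 / 3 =-682.67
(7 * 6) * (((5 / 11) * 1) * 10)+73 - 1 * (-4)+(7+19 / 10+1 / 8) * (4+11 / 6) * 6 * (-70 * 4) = -969948 / 11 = -88177.09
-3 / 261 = -1 / 87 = -0.01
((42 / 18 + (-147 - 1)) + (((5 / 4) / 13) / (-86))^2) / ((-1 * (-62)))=-8739468533 / 3719773824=-2.35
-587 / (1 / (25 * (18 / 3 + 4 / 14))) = -645700 / 7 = -92242.86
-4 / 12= -1 / 3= -0.33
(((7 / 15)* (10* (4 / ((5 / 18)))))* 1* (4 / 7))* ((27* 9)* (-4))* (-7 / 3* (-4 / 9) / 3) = -64512 / 5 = -12902.40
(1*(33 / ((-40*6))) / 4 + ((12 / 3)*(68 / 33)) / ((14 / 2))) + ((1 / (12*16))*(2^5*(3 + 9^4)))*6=485295379 / 73920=6565.14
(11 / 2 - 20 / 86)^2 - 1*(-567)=4398741 / 7396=594.75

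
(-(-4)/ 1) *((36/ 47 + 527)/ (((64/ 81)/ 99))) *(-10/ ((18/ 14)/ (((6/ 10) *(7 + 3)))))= -2320631775/ 188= -12343786.04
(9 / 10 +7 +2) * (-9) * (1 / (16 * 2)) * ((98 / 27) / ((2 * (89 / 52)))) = -21021 / 7120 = -2.95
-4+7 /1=3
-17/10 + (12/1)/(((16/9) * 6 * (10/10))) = -23/40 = -0.58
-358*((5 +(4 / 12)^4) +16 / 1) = -609316 / 81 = -7522.42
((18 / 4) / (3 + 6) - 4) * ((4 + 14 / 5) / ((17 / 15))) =-21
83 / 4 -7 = 55 / 4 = 13.75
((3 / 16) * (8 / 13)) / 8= 3 / 208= 0.01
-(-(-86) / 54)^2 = -1849 / 729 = -2.54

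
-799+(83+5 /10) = -1431 /2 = -715.50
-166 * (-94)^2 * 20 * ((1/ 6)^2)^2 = -1833470/ 81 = -22635.43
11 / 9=1.22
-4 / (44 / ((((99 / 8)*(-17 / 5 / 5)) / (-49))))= -153 / 9800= -0.02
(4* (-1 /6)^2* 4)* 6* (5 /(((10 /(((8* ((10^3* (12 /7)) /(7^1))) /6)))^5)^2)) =4398046511104000000000000000000000 /239376798892836003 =18372902183694559.45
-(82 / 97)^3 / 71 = -551368 / 64799783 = -0.01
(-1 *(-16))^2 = 256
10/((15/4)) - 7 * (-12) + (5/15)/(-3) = 779/9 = 86.56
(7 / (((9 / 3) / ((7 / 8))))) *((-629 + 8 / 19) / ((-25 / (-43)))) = -8387967 / 3800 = -2207.36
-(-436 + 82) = 354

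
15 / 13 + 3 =54 / 13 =4.15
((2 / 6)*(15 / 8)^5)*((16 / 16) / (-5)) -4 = -181697 / 32768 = -5.54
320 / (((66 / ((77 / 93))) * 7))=160 / 279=0.57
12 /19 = 0.63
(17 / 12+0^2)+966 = 11609 / 12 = 967.42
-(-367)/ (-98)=-367/ 98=-3.74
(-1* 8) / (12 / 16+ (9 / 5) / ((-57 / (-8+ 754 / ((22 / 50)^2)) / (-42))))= -367840 / 237056613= -0.00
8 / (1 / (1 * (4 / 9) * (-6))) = -64 / 3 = -21.33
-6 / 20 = -3 / 10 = -0.30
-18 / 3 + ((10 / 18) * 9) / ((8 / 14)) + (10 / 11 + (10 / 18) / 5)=1493 / 396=3.77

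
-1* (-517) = 517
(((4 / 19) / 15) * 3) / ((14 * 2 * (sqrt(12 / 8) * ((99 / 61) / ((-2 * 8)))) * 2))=-488 * sqrt(6) / 197505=-0.01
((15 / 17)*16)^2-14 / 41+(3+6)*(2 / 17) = 2370100 / 11849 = 200.03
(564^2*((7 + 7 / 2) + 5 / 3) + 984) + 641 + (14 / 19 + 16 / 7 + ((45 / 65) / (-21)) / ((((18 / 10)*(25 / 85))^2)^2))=14640509764502 / 3781323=3871795.60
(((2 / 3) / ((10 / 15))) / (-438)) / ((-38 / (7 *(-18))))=-21 / 2774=-0.01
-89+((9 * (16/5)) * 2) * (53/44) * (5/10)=-2987/55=-54.31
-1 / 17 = -0.06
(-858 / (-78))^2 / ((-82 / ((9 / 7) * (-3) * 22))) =35937 / 287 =125.22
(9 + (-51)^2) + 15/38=99195/38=2610.39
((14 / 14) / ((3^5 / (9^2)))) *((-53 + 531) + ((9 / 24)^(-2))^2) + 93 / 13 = 579181 / 3159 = 183.34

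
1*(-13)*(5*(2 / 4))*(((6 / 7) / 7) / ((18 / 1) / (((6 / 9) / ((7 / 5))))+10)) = -975 / 11711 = -0.08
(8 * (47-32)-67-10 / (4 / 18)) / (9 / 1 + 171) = 2 / 45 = 0.04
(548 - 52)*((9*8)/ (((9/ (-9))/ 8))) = -285696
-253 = -253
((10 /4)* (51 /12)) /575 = 17 /920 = 0.02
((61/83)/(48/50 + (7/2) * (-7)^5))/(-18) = 1525/2197059219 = 0.00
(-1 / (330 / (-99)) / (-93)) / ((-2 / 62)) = 1 / 10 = 0.10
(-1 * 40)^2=1600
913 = 913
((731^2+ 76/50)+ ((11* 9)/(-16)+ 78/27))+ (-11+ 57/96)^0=1923696797/3600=534360.22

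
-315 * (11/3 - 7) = 1050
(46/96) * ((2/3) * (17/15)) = 391/1080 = 0.36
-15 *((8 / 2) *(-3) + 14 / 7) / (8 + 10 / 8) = 600 / 37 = 16.22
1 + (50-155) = -104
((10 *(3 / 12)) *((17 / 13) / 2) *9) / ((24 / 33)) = 8415 / 416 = 20.23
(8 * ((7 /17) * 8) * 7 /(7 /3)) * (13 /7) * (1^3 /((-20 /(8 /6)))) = -832 /85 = -9.79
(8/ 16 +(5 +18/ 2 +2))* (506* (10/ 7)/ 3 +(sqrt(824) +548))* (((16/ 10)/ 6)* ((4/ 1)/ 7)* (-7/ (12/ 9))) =-364496/ 35 - 132* sqrt(206)/ 5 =-10793.08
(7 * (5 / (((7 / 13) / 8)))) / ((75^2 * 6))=52 / 3375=0.02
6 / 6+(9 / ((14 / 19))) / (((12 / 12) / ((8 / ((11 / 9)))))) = 6233 / 77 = 80.95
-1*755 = -755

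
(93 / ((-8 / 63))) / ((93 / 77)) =-606.38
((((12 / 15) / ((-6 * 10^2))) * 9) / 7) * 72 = -108 / 875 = -0.12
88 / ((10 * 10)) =22 / 25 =0.88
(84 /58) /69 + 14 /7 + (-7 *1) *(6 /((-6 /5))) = 24693 /667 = 37.02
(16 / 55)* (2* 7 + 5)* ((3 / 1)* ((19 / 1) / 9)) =5776 / 165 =35.01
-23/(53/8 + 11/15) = -2760/883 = -3.13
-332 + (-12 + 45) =-299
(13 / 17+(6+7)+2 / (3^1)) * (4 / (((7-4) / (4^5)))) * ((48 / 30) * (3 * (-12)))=-96468992 / 85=-1134929.32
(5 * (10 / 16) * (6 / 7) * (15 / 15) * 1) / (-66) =-25 / 616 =-0.04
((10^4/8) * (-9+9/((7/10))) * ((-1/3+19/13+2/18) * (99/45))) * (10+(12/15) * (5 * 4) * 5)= 107662500/91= 1183104.40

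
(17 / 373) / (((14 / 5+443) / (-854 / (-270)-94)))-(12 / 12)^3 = -22656730 / 22448259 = -1.01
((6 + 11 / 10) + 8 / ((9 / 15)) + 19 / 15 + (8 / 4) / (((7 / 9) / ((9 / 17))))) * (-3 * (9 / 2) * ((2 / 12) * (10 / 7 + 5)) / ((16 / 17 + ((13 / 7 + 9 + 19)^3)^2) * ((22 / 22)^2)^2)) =-1779047361 / 3778290713910616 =-0.00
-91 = -91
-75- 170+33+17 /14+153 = -809 /14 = -57.79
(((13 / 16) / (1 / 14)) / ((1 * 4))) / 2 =91 / 64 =1.42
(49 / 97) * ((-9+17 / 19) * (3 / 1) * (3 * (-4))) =271656 / 1843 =147.40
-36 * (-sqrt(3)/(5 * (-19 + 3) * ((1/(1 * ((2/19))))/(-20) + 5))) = -0.17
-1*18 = -18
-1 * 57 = -57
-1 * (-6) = 6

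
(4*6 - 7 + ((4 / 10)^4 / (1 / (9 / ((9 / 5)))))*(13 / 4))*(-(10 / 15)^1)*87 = -126266 / 125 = -1010.13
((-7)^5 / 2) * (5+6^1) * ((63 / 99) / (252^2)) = -2401 / 2592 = -0.93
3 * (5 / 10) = 3 / 2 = 1.50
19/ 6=3.17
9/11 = 0.82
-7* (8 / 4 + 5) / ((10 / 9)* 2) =-441 / 20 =-22.05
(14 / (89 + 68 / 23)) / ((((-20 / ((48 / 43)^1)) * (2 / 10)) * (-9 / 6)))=2576 / 90945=0.03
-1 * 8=-8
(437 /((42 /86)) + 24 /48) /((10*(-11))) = -37603 /4620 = -8.14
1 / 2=0.50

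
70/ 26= 35/ 13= 2.69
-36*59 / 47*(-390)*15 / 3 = 4141800 / 47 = 88123.40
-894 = -894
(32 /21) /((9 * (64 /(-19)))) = -19 /378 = -0.05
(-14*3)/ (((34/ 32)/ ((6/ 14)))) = -288/ 17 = -16.94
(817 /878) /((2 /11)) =8987 /1756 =5.12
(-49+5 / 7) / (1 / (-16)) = 5408 / 7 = 772.57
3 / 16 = 0.19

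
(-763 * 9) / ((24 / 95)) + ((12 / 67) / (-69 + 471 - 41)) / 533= -2803358317209 / 103133368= -27181.87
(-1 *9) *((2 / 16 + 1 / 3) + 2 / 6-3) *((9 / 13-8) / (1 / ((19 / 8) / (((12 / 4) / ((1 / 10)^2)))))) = -19133 / 16640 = -1.15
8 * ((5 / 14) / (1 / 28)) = 80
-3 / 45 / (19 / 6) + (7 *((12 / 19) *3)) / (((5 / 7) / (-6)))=-10586 / 95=-111.43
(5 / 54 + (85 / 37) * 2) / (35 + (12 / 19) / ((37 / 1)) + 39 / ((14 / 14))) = 177935 / 2809836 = 0.06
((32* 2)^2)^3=68719476736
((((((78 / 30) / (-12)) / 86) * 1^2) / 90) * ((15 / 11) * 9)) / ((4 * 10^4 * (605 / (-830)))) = 1079 / 91572800000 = 0.00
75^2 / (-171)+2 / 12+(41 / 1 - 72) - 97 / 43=-323453 / 4902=-65.98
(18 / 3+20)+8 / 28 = 184 / 7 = 26.29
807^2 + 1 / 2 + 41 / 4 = 2605039 / 4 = 651259.75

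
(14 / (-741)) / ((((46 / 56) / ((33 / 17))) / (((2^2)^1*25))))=-431200 / 96577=-4.46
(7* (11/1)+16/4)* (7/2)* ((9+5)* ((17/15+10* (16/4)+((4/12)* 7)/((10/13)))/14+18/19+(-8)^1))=-1175769/76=-15470.64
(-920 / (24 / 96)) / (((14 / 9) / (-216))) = 3576960 / 7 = 510994.29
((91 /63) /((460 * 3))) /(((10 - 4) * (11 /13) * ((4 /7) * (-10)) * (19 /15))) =-0.00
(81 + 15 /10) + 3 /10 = 414 /5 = 82.80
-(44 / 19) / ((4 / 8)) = -88 / 19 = -4.63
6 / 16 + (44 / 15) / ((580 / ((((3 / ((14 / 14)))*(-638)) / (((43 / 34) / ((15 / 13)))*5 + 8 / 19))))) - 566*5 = -6476236193 / 2287400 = -2831.27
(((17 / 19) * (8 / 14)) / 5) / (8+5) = 68 / 8645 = 0.01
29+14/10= 152/5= 30.40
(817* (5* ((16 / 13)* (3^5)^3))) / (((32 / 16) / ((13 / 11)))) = 468922280760 / 11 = 42629298250.91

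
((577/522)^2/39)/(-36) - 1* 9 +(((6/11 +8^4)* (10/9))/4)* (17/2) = 40665926488237/4208242896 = 9663.40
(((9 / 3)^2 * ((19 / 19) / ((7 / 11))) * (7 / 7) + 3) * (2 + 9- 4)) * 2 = 240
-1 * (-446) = 446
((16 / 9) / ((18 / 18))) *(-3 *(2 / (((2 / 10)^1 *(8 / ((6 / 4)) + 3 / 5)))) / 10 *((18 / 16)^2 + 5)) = -2005 / 356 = -5.63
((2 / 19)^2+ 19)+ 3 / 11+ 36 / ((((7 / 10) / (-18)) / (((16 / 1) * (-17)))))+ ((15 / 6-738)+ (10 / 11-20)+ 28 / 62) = 432679336883 / 1723414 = 251059.43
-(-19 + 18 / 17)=305 / 17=17.94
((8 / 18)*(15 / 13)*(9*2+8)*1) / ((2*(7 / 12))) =80 / 7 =11.43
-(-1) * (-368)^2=135424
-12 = -12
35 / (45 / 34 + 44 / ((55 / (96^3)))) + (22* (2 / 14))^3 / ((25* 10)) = 640861791254 / 5158905262875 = 0.12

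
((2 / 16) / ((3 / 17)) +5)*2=137 / 12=11.42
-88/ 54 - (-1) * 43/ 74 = -2095/ 1998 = -1.05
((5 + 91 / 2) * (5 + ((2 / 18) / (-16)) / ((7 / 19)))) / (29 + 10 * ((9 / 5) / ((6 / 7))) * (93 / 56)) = 507121 / 128772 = 3.94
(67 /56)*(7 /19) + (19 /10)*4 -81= -72.96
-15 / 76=-0.20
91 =91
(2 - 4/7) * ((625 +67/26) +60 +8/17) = 1520585/1547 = 982.93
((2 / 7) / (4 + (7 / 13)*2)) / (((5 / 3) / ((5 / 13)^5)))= 625 / 2199197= 0.00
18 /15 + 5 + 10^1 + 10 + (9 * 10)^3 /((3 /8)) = 9720131 /5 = 1944026.20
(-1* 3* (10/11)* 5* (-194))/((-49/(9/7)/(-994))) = 37189800/539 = 68997.77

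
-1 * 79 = -79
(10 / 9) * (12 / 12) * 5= 50 / 9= 5.56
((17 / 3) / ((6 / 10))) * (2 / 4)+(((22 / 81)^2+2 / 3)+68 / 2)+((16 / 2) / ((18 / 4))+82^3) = 7235592053 / 13122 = 551409.24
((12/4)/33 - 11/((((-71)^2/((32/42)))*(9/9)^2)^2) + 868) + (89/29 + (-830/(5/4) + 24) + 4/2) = 833520873255034/3574889871399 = 233.16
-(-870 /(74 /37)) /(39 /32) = 4640 /13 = 356.92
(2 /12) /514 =1 /3084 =0.00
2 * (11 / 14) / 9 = 11 / 63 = 0.17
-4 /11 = -0.36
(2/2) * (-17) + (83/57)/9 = -8638/513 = -16.84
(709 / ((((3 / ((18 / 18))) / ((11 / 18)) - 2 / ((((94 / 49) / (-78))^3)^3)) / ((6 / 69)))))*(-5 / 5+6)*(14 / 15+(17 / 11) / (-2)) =42053565787782675559 / 515962282199182462743099311606580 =0.00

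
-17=-17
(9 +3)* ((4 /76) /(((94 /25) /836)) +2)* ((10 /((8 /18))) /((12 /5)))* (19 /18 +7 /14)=2397.87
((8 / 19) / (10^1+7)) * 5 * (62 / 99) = 2480 / 31977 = 0.08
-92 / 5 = -18.40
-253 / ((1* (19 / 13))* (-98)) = 3289 / 1862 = 1.77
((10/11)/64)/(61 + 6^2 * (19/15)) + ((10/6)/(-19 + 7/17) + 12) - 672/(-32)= 1463363821/44464992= 32.91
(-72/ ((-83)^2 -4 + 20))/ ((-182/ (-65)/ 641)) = -23076/ 9667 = -2.39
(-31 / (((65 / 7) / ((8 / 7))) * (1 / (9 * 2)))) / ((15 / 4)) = -5952 / 325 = -18.31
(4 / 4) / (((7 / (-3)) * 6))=-1 / 14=-0.07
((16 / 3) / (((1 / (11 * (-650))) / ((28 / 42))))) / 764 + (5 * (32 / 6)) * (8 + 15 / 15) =355360 / 1719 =206.72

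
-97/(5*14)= -97/70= -1.39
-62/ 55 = -1.13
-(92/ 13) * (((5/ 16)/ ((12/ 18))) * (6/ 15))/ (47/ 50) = -1725/ 1222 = -1.41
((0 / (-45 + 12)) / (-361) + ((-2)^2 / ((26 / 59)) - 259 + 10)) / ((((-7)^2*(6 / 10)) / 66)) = -343090 / 637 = -538.60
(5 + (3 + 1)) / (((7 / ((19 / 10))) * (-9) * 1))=-19 / 70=-0.27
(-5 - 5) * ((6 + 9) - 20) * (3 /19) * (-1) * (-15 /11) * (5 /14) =3.84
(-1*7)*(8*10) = -560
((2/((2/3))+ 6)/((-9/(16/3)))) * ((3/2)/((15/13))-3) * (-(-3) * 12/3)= 108.80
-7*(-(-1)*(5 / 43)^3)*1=-875 / 79507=-0.01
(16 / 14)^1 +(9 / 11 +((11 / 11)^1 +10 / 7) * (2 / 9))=1733 / 693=2.50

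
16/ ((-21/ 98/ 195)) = -14560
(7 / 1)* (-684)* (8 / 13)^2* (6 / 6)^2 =-306432 / 169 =-1813.21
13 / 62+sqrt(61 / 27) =13 / 62+sqrt(183) / 9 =1.71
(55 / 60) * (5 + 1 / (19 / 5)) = 275 / 57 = 4.82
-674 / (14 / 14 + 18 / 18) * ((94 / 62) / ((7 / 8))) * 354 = -44856048 / 217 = -206709.90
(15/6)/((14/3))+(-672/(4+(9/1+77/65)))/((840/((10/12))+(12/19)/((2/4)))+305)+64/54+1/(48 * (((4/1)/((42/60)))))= 2351144176631/1392446885760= 1.69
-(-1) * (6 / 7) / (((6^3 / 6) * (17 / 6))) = 1 / 119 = 0.01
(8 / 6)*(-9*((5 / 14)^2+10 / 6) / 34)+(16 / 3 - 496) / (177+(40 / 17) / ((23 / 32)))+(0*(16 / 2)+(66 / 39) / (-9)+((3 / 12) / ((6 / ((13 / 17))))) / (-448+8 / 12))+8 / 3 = -64643431157807 / 73753458931152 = -0.88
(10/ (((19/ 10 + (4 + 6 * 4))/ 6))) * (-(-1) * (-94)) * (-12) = 676800/ 299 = 2263.55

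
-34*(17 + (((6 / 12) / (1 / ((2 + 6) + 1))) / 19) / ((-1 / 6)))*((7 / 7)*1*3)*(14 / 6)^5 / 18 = -84572824 / 13851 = -6105.90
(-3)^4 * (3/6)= 40.50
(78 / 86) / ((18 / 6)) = 13 / 43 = 0.30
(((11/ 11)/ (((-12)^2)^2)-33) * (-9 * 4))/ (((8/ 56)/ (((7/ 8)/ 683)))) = 33530063/ 3147264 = 10.65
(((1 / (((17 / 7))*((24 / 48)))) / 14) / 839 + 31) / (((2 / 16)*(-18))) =-1768616 / 128367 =-13.78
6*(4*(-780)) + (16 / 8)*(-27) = -18774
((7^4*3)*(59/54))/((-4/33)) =-1558249/24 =-64927.04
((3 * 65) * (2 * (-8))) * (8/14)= -12480/7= -1782.86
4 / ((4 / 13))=13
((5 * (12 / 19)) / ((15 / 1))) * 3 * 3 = 1.89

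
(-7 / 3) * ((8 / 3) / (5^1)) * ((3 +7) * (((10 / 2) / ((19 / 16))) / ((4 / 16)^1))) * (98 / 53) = -387.54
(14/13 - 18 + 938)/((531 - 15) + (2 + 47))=1.63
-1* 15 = -15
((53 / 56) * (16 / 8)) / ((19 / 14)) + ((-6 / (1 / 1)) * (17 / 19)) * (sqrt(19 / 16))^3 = 53 / 38 - 51 * sqrt(19) / 32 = -5.55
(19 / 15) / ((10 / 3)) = 19 / 50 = 0.38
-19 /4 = -4.75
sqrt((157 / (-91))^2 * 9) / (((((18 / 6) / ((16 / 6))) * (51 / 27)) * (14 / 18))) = 3.13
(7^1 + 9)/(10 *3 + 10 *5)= 1/5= 0.20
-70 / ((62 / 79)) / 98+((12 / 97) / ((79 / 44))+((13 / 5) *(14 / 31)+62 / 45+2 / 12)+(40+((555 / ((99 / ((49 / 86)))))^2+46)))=1313602015669439 / 13393168774524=98.08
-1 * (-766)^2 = -586756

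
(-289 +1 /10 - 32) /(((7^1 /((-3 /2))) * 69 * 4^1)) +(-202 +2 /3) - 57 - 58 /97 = -969561301 /3748080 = -258.68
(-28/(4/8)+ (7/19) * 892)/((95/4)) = 11.48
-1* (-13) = 13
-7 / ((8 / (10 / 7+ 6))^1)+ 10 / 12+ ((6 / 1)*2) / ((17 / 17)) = 19 / 3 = 6.33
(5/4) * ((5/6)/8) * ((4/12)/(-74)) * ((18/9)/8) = -25/170496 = -0.00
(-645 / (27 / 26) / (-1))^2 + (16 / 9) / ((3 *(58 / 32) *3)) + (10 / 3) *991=304651562 / 783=389082.45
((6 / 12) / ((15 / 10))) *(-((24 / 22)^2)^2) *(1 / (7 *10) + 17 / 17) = -245376 / 512435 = -0.48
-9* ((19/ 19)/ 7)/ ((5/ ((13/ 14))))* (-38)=2223/ 245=9.07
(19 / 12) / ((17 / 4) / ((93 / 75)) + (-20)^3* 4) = -589 / 11902725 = -0.00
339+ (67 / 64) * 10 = 11183 / 32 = 349.47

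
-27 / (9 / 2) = -6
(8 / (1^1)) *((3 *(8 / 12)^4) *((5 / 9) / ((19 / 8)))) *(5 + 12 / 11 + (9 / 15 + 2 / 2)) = 48128 / 5643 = 8.53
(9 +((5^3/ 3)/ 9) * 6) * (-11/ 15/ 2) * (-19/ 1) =69179/ 270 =256.22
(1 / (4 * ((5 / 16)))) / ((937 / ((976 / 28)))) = 976 / 32795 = 0.03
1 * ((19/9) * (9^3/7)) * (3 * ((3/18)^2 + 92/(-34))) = -840807/476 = -1766.40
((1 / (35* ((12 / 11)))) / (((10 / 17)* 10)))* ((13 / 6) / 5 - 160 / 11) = -79169 / 1260000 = -0.06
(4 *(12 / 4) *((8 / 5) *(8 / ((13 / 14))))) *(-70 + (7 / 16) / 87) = -21824992 / 1885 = -11578.25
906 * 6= 5436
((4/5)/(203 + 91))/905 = 2/665175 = 0.00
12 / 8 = 3 / 2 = 1.50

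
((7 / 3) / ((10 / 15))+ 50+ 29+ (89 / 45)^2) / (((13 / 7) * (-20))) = -2449769 / 1053000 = -2.33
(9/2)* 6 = 27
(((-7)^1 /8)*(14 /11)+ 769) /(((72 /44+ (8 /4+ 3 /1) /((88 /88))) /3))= 101361 /292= 347.13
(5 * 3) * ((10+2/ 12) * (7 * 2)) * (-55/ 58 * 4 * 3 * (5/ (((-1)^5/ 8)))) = 28182000/ 29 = 971793.10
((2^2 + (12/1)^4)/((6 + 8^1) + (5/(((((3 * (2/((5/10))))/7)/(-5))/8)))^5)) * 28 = -0.00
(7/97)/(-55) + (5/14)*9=239977/74690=3.21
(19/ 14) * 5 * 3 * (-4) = -570/ 7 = -81.43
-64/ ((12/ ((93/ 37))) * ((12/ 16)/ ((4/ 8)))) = -992/ 111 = -8.94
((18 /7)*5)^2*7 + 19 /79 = 640033 /553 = 1157.38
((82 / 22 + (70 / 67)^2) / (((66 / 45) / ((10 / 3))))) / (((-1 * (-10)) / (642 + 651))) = 1538340285 / 1086338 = 1416.08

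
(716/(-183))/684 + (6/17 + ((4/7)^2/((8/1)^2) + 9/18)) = 88870259/104268276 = 0.85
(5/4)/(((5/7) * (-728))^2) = 1/216320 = 0.00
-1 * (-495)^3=121287375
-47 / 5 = -9.40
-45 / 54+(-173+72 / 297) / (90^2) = -228451 / 267300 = -0.85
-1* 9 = -9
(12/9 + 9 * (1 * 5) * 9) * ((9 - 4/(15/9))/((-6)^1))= -13409/30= -446.97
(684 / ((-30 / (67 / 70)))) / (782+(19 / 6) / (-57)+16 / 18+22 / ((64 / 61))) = -366624 / 13503875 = -0.03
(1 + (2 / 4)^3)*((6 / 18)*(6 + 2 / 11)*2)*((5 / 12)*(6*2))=255 / 11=23.18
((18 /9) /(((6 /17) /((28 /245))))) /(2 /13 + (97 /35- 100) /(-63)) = 18564 /48649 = 0.38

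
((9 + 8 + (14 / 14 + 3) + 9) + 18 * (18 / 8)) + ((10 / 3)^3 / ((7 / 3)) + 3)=11261 / 126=89.37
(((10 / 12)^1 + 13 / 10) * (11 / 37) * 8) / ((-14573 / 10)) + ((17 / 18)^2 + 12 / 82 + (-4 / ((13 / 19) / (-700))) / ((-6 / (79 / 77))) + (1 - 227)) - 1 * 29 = -75144746726953 / 78790206924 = -953.73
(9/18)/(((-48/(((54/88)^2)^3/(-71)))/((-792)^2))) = 10460353203/2128918528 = 4.91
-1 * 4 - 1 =-5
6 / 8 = 0.75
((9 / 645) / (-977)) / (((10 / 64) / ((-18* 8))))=13824 / 1050275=0.01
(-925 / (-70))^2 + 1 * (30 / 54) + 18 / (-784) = 617929 / 3528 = 175.15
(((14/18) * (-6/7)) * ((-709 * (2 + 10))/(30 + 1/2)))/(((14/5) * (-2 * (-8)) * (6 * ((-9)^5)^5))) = -3545/3678509288933052664858755876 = -0.00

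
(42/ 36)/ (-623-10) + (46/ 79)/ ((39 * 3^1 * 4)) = -1168/ 1950273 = -0.00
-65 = -65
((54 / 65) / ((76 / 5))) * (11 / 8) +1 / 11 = 7219 / 43472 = 0.17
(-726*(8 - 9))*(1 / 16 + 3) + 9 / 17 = 302451 / 136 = 2223.90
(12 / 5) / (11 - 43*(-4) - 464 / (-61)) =732 / 58135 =0.01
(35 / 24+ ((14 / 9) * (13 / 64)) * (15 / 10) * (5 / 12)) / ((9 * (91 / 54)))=545 / 4992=0.11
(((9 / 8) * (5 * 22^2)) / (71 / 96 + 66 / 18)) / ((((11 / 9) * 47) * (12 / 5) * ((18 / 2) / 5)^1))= 5500 / 2209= 2.49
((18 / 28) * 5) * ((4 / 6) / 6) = 5 / 14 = 0.36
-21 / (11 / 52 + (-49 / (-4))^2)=-1456 / 10419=-0.14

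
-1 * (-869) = 869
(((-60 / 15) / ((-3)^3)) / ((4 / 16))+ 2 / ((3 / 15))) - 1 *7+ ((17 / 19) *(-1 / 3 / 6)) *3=3533 / 1026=3.44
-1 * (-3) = 3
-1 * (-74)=74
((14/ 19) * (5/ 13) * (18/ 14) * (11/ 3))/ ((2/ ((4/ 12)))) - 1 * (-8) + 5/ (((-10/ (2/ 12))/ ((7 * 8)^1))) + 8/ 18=4.00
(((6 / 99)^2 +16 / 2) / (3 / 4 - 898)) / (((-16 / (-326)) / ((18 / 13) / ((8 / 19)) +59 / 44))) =-470254348 / 558904203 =-0.84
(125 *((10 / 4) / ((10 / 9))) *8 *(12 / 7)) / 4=6750 / 7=964.29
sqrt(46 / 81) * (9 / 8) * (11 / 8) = 11 * sqrt(46) / 64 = 1.17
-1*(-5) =5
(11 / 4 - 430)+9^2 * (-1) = -2033 / 4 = -508.25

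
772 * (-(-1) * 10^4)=7720000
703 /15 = 46.87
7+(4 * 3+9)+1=29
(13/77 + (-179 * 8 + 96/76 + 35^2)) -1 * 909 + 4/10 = -8150139/7315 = -1114.17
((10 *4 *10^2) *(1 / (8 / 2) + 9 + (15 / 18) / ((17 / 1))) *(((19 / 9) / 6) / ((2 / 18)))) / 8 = 4505375 / 306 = 14723.45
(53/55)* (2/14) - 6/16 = -731/3080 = -0.24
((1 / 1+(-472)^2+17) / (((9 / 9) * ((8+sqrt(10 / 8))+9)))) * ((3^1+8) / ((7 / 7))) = 166655896 / 1151 - 4901644 * sqrt(5) / 1151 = 135269.75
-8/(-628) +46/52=3663/4082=0.90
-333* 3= -999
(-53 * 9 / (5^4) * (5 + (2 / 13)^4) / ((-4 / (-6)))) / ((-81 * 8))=2523171 / 285610000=0.01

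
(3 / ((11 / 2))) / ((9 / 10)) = 20 / 33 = 0.61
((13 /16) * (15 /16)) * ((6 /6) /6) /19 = 65 /9728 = 0.01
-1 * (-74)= 74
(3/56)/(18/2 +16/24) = 9/1624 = 0.01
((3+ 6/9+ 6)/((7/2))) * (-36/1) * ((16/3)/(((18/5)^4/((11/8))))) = -4.34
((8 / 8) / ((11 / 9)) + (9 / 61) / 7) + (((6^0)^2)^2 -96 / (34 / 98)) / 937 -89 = -6618070378 / 74818513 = -88.45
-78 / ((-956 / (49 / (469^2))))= 39 / 2145742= 0.00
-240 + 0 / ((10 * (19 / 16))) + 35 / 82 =-239.57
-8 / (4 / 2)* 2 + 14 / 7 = -6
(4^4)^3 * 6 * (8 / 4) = 201326592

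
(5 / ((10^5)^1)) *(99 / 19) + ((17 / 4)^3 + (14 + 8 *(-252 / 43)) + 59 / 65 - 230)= -78684677193 / 424840000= -185.21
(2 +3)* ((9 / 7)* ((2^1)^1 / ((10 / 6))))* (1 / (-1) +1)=0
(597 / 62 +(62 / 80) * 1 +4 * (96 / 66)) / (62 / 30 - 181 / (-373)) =247602249 / 38950384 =6.36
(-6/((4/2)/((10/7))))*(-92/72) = 5.48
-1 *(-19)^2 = -361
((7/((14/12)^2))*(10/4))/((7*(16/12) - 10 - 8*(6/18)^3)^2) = 13.87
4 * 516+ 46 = 2110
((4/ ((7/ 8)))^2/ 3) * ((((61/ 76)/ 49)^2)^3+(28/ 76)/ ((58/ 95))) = 15558754488188214194183/ 3701281829298172656404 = 4.20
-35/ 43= -0.81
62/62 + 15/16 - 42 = -641/16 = -40.06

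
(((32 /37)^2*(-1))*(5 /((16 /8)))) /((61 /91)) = -2.79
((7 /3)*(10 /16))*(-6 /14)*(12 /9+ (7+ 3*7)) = -55 /3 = -18.33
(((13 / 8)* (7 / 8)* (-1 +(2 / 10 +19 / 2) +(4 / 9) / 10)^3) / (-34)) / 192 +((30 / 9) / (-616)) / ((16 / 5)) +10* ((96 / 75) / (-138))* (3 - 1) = -179530509304483 / 539394121728000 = -0.33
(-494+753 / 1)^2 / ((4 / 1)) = 67081 / 4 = 16770.25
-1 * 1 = -1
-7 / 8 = -0.88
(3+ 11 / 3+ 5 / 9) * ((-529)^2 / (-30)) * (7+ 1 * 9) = -29103464 / 27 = -1077906.07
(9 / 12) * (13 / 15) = 13 / 20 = 0.65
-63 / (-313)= 63 / 313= 0.20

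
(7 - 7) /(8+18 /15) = 0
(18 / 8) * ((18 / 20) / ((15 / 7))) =189 / 200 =0.94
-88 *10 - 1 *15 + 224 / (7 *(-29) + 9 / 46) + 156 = -6904435 / 9329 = -740.10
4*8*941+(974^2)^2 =899986183088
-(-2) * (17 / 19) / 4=17 / 38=0.45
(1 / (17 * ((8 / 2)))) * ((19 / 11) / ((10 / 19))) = 361 / 7480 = 0.05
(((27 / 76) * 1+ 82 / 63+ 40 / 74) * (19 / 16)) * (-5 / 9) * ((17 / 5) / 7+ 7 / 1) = -50995811 / 4699296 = -10.85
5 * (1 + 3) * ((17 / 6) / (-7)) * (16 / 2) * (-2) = 2720 / 21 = 129.52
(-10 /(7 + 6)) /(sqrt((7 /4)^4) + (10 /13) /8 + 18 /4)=-160 /1593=-0.10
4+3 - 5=2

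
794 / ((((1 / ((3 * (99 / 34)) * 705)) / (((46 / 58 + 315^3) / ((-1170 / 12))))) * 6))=-128798224801686 / 493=-261254005682.93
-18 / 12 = -3 / 2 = -1.50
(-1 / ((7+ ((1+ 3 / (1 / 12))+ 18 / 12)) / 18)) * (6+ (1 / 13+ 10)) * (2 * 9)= -135432 / 1183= -114.48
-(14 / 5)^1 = -14 / 5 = -2.80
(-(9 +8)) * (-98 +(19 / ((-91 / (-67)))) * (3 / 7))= 1564.08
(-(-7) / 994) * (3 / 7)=3 / 994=0.00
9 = 9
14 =14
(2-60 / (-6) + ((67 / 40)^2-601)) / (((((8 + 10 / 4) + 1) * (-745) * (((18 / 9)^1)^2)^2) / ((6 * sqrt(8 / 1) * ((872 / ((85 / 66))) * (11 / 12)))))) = 37110324537 * sqrt(2) / 1165180000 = 45.04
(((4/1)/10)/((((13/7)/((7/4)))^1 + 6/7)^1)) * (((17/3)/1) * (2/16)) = 833/5640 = 0.15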